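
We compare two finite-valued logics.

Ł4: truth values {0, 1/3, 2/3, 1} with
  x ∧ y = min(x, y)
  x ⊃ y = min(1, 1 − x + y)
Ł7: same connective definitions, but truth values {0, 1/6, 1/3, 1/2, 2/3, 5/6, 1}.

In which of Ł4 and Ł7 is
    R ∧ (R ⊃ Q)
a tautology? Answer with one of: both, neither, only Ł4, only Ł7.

neither

In Ł4: at Q = 0, R = 0 the value is 0 — not a tautology.
In Ł7: at Q = 0, R = 0 the value is 0 — not a tautology.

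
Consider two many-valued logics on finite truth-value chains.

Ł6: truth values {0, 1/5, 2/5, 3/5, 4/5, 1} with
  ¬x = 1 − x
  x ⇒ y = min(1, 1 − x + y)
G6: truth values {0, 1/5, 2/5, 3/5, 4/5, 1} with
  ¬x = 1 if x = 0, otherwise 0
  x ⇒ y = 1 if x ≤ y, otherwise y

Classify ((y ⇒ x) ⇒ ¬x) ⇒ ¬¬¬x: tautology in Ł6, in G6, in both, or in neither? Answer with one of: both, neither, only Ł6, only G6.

only G6

In Ł6: at x = 1/5, y = 2/5 the value is 4/5 — not a tautology.
In G6: every assignment gives 1 — tautology.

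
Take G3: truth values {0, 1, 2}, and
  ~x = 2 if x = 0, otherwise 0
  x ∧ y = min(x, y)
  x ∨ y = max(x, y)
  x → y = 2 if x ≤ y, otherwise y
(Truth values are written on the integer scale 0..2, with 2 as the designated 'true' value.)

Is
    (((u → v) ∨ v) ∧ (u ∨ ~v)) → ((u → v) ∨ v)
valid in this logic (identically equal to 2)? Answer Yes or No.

u = 0, v = 0 ↦ 2
u = 0, v = 1 ↦ 2
u = 0, v = 2 ↦ 2
u = 1, v = 0 ↦ 2
u = 1, v = 1 ↦ 2
u = 1, v = 2 ↦ 2
u = 2, v = 0 ↦ 2
u = 2, v = 1 ↦ 2
u = 2, v = 2 ↦ 2
Every assignment gives a value ≥ 2.

Yes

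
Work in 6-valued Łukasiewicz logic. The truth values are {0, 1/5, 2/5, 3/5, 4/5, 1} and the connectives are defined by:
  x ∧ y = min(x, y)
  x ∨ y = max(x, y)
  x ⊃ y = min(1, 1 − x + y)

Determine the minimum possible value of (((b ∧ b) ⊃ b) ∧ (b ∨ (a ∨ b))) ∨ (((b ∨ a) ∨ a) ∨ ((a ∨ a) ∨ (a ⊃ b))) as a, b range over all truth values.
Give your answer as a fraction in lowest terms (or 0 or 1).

Take a = 2/5, b = 0:
b ∧ b = 0 ∧ 0 = 0
(b ∧ b) ⊃ b = 0 ⊃ 0 = 1
a ∨ b = 2/5 ∨ 0 = 2/5
b ∨ (a ∨ b) = 0 ∨ 2/5 = 2/5
((b ∧ b) ⊃ b) ∧ (b ∨ (a ∨ b)) = 1 ∧ 2/5 = 2/5
b ∨ a = 0 ∨ 2/5 = 2/5
(b ∨ a) ∨ a = 2/5 ∨ 2/5 = 2/5
a ∨ a = 2/5 ∨ 2/5 = 2/5
a ⊃ b = 2/5 ⊃ 0 = 3/5
(a ∨ a) ∨ (a ⊃ b) = 2/5 ∨ 3/5 = 3/5
((b ∨ a) ∨ a) ∨ ((a ∨ a) ∨ (a ⊃ b)) = 2/5 ∨ 3/5 = 3/5
(((b ∧ b) ⊃ b) ∧ (b ∨ (a ∨ b))) ∨ (((b ∨ a) ∨ a) ∨ ((a ∨ a) ∨ (a ⊃ b))) = 2/5 ∨ 3/5 = 3/5
No assignment yields a value below 3/5, so this is the minimum.

3/5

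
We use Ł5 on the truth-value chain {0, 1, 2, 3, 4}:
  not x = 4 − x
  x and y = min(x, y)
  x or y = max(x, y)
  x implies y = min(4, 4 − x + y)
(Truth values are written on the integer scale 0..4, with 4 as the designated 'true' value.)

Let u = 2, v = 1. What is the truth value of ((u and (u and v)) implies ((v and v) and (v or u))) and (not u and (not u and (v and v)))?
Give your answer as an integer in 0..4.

u and v = 2 and 1 = 1
u and (u and v) = 2 and 1 = 1
v and v = 1 and 1 = 1
v or u = 1 or 2 = 2
(v and v) and (v or u) = 1 and 2 = 1
(u and (u and v)) implies ((v and v) and (v or u)) = 1 implies 1 = 4
not u = not 2 = 2
not u = not 2 = 2
v and v = 1 and 1 = 1
not u and (v and v) = 2 and 1 = 1
not u and (not u and (v and v)) = 2 and 1 = 1
((u and (u and v)) implies ((v and v) and (v or u))) and (not u and (not u and (v and v))) = 4 and 1 = 1

1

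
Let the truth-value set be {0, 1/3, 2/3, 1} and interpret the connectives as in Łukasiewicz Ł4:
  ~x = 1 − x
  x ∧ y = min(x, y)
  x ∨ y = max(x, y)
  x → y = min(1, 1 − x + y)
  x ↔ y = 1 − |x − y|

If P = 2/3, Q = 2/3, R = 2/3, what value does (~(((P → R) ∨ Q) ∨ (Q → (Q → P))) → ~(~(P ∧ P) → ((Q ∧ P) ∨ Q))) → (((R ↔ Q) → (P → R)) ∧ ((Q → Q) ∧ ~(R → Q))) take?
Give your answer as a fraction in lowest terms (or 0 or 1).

0

P → R = 2/3 → 2/3 = 1
(P → R) ∨ Q = 1 ∨ 2/3 = 1
Q → P = 2/3 → 2/3 = 1
Q → (Q → P) = 2/3 → 1 = 1
((P → R) ∨ Q) ∨ (Q → (Q → P)) = 1 ∨ 1 = 1
~(((P → R) ∨ Q) ∨ (Q → (Q → P))) = ~1 = 0
P ∧ P = 2/3 ∧ 2/3 = 2/3
~(P ∧ P) = ~2/3 = 1/3
Q ∧ P = 2/3 ∧ 2/3 = 2/3
(Q ∧ P) ∨ Q = 2/3 ∨ 2/3 = 2/3
~(P ∧ P) → ((Q ∧ P) ∨ Q) = 1/3 → 2/3 = 1
~(~(P ∧ P) → ((Q ∧ P) ∨ Q)) = ~1 = 0
~(((P → R) ∨ Q) ∨ (Q → (Q → P))) → ~(~(P ∧ P) → ((Q ∧ P) ∨ Q)) = 0 → 0 = 1
R ↔ Q = 2/3 ↔ 2/3 = 1
P → R = 2/3 → 2/3 = 1
(R ↔ Q) → (P → R) = 1 → 1 = 1
Q → Q = 2/3 → 2/3 = 1
R → Q = 2/3 → 2/3 = 1
~(R → Q) = ~1 = 0
(Q → Q) ∧ ~(R → Q) = 1 ∧ 0 = 0
((R ↔ Q) → (P → R)) ∧ ((Q → Q) ∧ ~(R → Q)) = 1 ∧ 0 = 0
(~(((P → R) ∨ Q) ∨ (Q → (Q → P))) → ~(~(P ∧ P) → ((Q ∧ P) ∨ Q))) → (((R ↔ Q) → (P → R)) ∧ ((Q → Q) ∧ ~(R → Q))) = 1 → 0 = 0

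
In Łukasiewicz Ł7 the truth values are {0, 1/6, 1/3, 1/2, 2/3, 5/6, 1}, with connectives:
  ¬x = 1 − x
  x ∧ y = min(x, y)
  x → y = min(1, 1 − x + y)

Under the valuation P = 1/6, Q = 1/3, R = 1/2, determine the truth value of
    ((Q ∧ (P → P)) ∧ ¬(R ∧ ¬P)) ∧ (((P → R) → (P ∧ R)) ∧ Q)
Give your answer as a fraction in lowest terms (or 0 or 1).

P → P = 1/6 → 1/6 = 1
Q ∧ (P → P) = 1/3 ∧ 1 = 1/3
¬P = ¬1/6 = 5/6
R ∧ ¬P = 1/2 ∧ 5/6 = 1/2
¬(R ∧ ¬P) = ¬1/2 = 1/2
(Q ∧ (P → P)) ∧ ¬(R ∧ ¬P) = 1/3 ∧ 1/2 = 1/3
P → R = 1/6 → 1/2 = 1
P ∧ R = 1/6 ∧ 1/2 = 1/6
(P → R) → (P ∧ R) = 1 → 1/6 = 1/6
((P → R) → (P ∧ R)) ∧ Q = 1/6 ∧ 1/3 = 1/6
((Q ∧ (P → P)) ∧ ¬(R ∧ ¬P)) ∧ (((P → R) → (P ∧ R)) ∧ Q) = 1/3 ∧ 1/6 = 1/6

1/6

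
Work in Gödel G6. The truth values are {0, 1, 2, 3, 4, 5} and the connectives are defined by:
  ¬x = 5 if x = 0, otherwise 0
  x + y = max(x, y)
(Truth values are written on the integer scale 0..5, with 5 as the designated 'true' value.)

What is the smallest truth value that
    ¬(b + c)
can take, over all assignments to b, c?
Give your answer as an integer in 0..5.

0

Take b = 0, c = 1:
b + c = 0 + 1 = 1
¬(b + c) = ¬1 = 0
No assignment yields a value below 0, so this is the minimum.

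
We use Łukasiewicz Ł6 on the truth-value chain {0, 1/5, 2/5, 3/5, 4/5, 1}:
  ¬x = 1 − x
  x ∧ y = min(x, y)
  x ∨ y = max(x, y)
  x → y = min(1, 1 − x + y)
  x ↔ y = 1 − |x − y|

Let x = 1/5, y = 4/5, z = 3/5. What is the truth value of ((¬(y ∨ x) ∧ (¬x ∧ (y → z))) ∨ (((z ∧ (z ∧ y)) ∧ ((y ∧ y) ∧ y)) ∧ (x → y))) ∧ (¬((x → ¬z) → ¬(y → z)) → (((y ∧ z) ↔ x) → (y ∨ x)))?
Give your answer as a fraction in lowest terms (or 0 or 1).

y ∨ x = 4/5 ∨ 1/5 = 4/5
¬(y ∨ x) = ¬4/5 = 1/5
¬x = ¬1/5 = 4/5
y → z = 4/5 → 3/5 = 4/5
¬x ∧ (y → z) = 4/5 ∧ 4/5 = 4/5
¬(y ∨ x) ∧ (¬x ∧ (y → z)) = 1/5 ∧ 4/5 = 1/5
z ∧ y = 3/5 ∧ 4/5 = 3/5
z ∧ (z ∧ y) = 3/5 ∧ 3/5 = 3/5
y ∧ y = 4/5 ∧ 4/5 = 4/5
(y ∧ y) ∧ y = 4/5 ∧ 4/5 = 4/5
(z ∧ (z ∧ y)) ∧ ((y ∧ y) ∧ y) = 3/5 ∧ 4/5 = 3/5
x → y = 1/5 → 4/5 = 1
((z ∧ (z ∧ y)) ∧ ((y ∧ y) ∧ y)) ∧ (x → y) = 3/5 ∧ 1 = 3/5
(¬(y ∨ x) ∧ (¬x ∧ (y → z))) ∨ (((z ∧ (z ∧ y)) ∧ ((y ∧ y) ∧ y)) ∧ (x → y)) = 1/5 ∨ 3/5 = 3/5
¬z = ¬3/5 = 2/5
x → ¬z = 1/5 → 2/5 = 1
y → z = 4/5 → 3/5 = 4/5
¬(y → z) = ¬4/5 = 1/5
(x → ¬z) → ¬(y → z) = 1 → 1/5 = 1/5
¬((x → ¬z) → ¬(y → z)) = ¬1/5 = 4/5
y ∧ z = 4/5 ∧ 3/5 = 3/5
(y ∧ z) ↔ x = 3/5 ↔ 1/5 = 3/5
y ∨ x = 4/5 ∨ 1/5 = 4/5
((y ∧ z) ↔ x) → (y ∨ x) = 3/5 → 4/5 = 1
¬((x → ¬z) → ¬(y → z)) → (((y ∧ z) ↔ x) → (y ∨ x)) = 4/5 → 1 = 1
((¬(y ∨ x) ∧ (¬x ∧ (y → z))) ∨ (((z ∧ (z ∧ y)) ∧ ((y ∧ y) ∧ y)) ∧ (x → y))) ∧ (¬((x → ¬z) → ¬(y → z)) → (((y ∧ z) ↔ x) → (y ∨ x))) = 3/5 ∧ 1 = 3/5

3/5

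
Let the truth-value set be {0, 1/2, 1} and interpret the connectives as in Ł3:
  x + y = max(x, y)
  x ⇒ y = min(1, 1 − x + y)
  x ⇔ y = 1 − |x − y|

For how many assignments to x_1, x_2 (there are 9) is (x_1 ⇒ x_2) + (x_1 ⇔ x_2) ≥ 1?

6

x_1 = 0, x_2 = 0 ↦ 1  ≥
x_1 = 0, x_2 = 1/2 ↦ 1  ≥
x_1 = 0, x_2 = 1 ↦ 1  ≥
x_1 = 1/2, x_2 = 0 ↦ 1/2  <
x_1 = 1/2, x_2 = 1/2 ↦ 1  ≥
x_1 = 1/2, x_2 = 1 ↦ 1  ≥
x_1 = 1, x_2 = 0 ↦ 0  <
x_1 = 1, x_2 = 1/2 ↦ 1/2  <
x_1 = 1, x_2 = 1 ↦ 1  ≥
So 6 of the 9 assignments meet the threshold.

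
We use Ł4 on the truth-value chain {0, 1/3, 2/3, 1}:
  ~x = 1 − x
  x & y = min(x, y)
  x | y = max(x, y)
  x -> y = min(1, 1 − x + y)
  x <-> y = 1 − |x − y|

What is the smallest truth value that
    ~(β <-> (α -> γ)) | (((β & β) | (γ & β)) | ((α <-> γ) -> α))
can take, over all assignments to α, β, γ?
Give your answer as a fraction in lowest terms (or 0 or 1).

2/3

Take α = 0, β = 1/3, γ = 0:
α -> γ = 0 -> 0 = 1
β <-> (α -> γ) = 1/3 <-> 1 = 1/3
~(β <-> (α -> γ)) = ~1/3 = 2/3
β & β = 1/3 & 1/3 = 1/3
γ & β = 0 & 1/3 = 0
(β & β) | (γ & β) = 1/3 | 0 = 1/3
α <-> γ = 0 <-> 0 = 1
(α <-> γ) -> α = 1 -> 0 = 0
((β & β) | (γ & β)) | ((α <-> γ) -> α) = 1/3 | 0 = 1/3
~(β <-> (α -> γ)) | (((β & β) | (γ & β)) | ((α <-> γ) -> α)) = 2/3 | 1/3 = 2/3
No assignment yields a value below 2/3, so this is the minimum.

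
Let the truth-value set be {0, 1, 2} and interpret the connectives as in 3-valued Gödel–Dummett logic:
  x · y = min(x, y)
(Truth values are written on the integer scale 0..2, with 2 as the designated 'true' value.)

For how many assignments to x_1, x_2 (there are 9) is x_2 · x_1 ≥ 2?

1

x_1 = 0, x_2 = 0 ↦ 0  <
x_1 = 0, x_2 = 1 ↦ 0  <
x_1 = 0, x_2 = 2 ↦ 0  <
x_1 = 1, x_2 = 0 ↦ 0  <
x_1 = 1, x_2 = 1 ↦ 1  <
x_1 = 1, x_2 = 2 ↦ 1  <
x_1 = 2, x_2 = 0 ↦ 0  <
x_1 = 2, x_2 = 1 ↦ 1  <
x_1 = 2, x_2 = 2 ↦ 2  ≥
So 1 of the 9 assignments meets the threshold.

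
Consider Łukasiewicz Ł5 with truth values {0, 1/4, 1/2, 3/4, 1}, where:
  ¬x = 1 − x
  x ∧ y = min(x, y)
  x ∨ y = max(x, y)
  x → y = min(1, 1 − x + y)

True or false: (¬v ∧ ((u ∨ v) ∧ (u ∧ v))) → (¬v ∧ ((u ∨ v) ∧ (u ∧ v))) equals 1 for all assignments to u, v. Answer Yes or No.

At u = 0, v = 1/2, for instance:
¬v = ¬1/2 = 1/2
u ∨ v = 0 ∨ 1/2 = 1/2
u ∧ v = 0 ∧ 1/2 = 0
(u ∨ v) ∧ (u ∧ v) = 1/2 ∧ 0 = 0
¬v ∧ ((u ∨ v) ∧ (u ∧ v)) = 1/2 ∧ 0 = 0
(¬v ∧ ((u ∨ v) ∧ (u ∧ v))) → (¬v ∧ ((u ∨ v) ∧ (u ∧ v))) = 0 → 0 = 1
and checking the remaining 24 assignments likewise gives ≥ 1 in every case.

Yes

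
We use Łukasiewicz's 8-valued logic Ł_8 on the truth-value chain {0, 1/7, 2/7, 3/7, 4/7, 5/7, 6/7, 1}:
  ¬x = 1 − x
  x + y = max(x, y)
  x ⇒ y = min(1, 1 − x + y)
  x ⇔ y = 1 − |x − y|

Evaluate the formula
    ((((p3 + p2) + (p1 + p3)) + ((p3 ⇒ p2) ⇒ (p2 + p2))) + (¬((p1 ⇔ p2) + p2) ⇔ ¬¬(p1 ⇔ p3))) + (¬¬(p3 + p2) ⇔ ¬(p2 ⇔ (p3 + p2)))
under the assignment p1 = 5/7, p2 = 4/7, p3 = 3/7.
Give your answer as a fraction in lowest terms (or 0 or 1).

5/7

p3 + p2 = 3/7 + 4/7 = 4/7
p1 + p3 = 5/7 + 3/7 = 5/7
(p3 + p2) + (p1 + p3) = 4/7 + 5/7 = 5/7
p3 ⇒ p2 = 3/7 ⇒ 4/7 = 1
p2 + p2 = 4/7 + 4/7 = 4/7
(p3 ⇒ p2) ⇒ (p2 + p2) = 1 ⇒ 4/7 = 4/7
((p3 + p2) + (p1 + p3)) + ((p3 ⇒ p2) ⇒ (p2 + p2)) = 5/7 + 4/7 = 5/7
p1 ⇔ p2 = 5/7 ⇔ 4/7 = 6/7
(p1 ⇔ p2) + p2 = 6/7 + 4/7 = 6/7
¬((p1 ⇔ p2) + p2) = ¬6/7 = 1/7
p1 ⇔ p3 = 5/7 ⇔ 3/7 = 5/7
¬(p1 ⇔ p3) = ¬5/7 = 2/7
¬¬(p1 ⇔ p3) = ¬2/7 = 5/7
¬((p1 ⇔ p2) + p2) ⇔ ¬¬(p1 ⇔ p3) = 1/7 ⇔ 5/7 = 3/7
(((p3 + p2) + (p1 + p3)) + ((p3 ⇒ p2) ⇒ (p2 + p2))) + (¬((p1 ⇔ p2) + p2) ⇔ ¬¬(p1 ⇔ p3)) = 5/7 + 3/7 = 5/7
p3 + p2 = 3/7 + 4/7 = 4/7
¬(p3 + p2) = ¬4/7 = 3/7
¬¬(p3 + p2) = ¬3/7 = 4/7
p3 + p2 = 3/7 + 4/7 = 4/7
p2 ⇔ (p3 + p2) = 4/7 ⇔ 4/7 = 1
¬(p2 ⇔ (p3 + p2)) = ¬1 = 0
¬¬(p3 + p2) ⇔ ¬(p2 ⇔ (p3 + p2)) = 4/7 ⇔ 0 = 3/7
((((p3 + p2) + (p1 + p3)) + ((p3 ⇒ p2) ⇒ (p2 + p2))) + (¬((p1 ⇔ p2) + p2) ⇔ ¬¬(p1 ⇔ p3))) + (¬¬(p3 + p2) ⇔ ¬(p2 ⇔ (p3 + p2))) = 5/7 + 3/7 = 5/7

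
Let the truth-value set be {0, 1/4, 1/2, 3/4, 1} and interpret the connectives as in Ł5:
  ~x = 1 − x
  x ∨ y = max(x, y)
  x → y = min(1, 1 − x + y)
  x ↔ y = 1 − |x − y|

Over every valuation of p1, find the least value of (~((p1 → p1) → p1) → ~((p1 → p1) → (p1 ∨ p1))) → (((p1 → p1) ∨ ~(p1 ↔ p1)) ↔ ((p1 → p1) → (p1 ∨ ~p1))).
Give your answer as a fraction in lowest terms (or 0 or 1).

1/2

Take p1 = 1/2:
p1 → p1 = 1/2 → 1/2 = 1
(p1 → p1) → p1 = 1 → 1/2 = 1/2
~((p1 → p1) → p1) = ~1/2 = 1/2
p1 → p1 = 1/2 → 1/2 = 1
p1 ∨ p1 = 1/2 ∨ 1/2 = 1/2
(p1 → p1) → (p1 ∨ p1) = 1 → 1/2 = 1/2
~((p1 → p1) → (p1 ∨ p1)) = ~1/2 = 1/2
~((p1 → p1) → p1) → ~((p1 → p1) → (p1 ∨ p1)) = 1/2 → 1/2 = 1
p1 → p1 = 1/2 → 1/2 = 1
p1 ↔ p1 = 1/2 ↔ 1/2 = 1
~(p1 ↔ p1) = ~1 = 0
(p1 → p1) ∨ ~(p1 ↔ p1) = 1 ∨ 0 = 1
p1 → p1 = 1/2 → 1/2 = 1
~p1 = ~1/2 = 1/2
p1 ∨ ~p1 = 1/2 ∨ 1/2 = 1/2
(p1 → p1) → (p1 ∨ ~p1) = 1 → 1/2 = 1/2
((p1 → p1) ∨ ~(p1 ↔ p1)) ↔ ((p1 → p1) → (p1 ∨ ~p1)) = 1 ↔ 1/2 = 1/2
(~((p1 → p1) → p1) → ~((p1 → p1) → (p1 ∨ p1))) → (((p1 → p1) ∨ ~(p1 ↔ p1)) ↔ ((p1 → p1) → (p1 ∨ ~p1))) = 1 → 1/2 = 1/2
No assignment yields a value below 1/2, so this is the minimum.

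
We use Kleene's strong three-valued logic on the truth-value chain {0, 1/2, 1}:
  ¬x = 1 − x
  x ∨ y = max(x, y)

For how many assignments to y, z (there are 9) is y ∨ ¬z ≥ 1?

y = 0, z = 0 ↦ 1  ≥
y = 0, z = 1/2 ↦ 1/2  <
y = 0, z = 1 ↦ 0  <
y = 1/2, z = 0 ↦ 1  ≥
y = 1/2, z = 1/2 ↦ 1/2  <
y = 1/2, z = 1 ↦ 1/2  <
y = 1, z = 0 ↦ 1  ≥
y = 1, z = 1/2 ↦ 1  ≥
y = 1, z = 1 ↦ 1  ≥
So 5 of the 9 assignments meet the threshold.

5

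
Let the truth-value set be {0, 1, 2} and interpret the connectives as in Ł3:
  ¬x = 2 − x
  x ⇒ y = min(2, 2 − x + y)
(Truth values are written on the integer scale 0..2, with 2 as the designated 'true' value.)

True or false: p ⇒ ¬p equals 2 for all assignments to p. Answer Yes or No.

Counterexample: take p = 2.
¬p = ¬2 = 0
p ⇒ ¬p = 2 ⇒ 0 = 0
This gives 0 ≠ 2.

No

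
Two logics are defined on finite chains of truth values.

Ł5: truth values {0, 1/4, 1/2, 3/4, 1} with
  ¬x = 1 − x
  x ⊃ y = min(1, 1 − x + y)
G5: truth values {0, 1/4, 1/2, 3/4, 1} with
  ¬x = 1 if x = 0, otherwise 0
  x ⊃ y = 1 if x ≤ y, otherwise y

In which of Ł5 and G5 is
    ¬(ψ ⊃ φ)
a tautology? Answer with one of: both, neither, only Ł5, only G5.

neither

In Ł5: at φ = 0, ψ = 0 the value is 0 — not a tautology.
In G5: at φ = 0, ψ = 0 the value is 0 — not a tautology.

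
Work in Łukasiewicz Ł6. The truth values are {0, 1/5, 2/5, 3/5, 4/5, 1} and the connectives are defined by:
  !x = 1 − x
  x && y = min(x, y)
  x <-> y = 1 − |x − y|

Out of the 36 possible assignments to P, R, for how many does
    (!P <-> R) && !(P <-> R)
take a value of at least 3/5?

12

value 1: 2 assignments (counts)
value 4/5: 4 assignments (counts)
value 3/5: 6 assignments (counts)
value 2/5: 8 assignments
value 1/5: 10 assignments
value 0: 6 assignments
So 12 of the 36 assignments meet the threshold.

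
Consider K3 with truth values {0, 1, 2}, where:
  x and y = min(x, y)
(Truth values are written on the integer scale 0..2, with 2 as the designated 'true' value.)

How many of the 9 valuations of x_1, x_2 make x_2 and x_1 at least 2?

x_1 = 0, x_2 = 0 ↦ 0  <
x_1 = 0, x_2 = 1 ↦ 0  <
x_1 = 0, x_2 = 2 ↦ 0  <
x_1 = 1, x_2 = 0 ↦ 0  <
x_1 = 1, x_2 = 1 ↦ 1  <
x_1 = 1, x_2 = 2 ↦ 1  <
x_1 = 2, x_2 = 0 ↦ 0  <
x_1 = 2, x_2 = 1 ↦ 1  <
x_1 = 2, x_2 = 2 ↦ 2  ≥
So 1 of the 9 assignments meets the threshold.

1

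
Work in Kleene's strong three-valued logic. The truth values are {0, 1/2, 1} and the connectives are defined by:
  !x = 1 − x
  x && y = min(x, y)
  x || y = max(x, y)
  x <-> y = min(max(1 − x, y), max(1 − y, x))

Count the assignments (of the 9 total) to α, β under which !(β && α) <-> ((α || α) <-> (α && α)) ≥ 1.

4

α = 0, β = 0 ↦ 1  ≥
α = 0, β = 1/2 ↦ 1  ≥
α = 0, β = 1 ↦ 1  ≥
α = 1/2, β = 0 ↦ 1/2  <
α = 1/2, β = 1/2 ↦ 1/2  <
α = 1/2, β = 1 ↦ 1/2  <
α = 1, β = 0 ↦ 1  ≥
α = 1, β = 1/2 ↦ 1/2  <
α = 1, β = 1 ↦ 0  <
So 4 of the 9 assignments meet the threshold.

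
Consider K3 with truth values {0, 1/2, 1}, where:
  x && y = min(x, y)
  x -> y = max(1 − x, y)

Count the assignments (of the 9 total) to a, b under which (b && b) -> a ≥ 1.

a = 0, b = 0 ↦ 1  ≥
a = 0, b = 1/2 ↦ 1/2  <
a = 0, b = 1 ↦ 0  <
a = 1/2, b = 0 ↦ 1  ≥
a = 1/2, b = 1/2 ↦ 1/2  <
a = 1/2, b = 1 ↦ 1/2  <
a = 1, b = 0 ↦ 1  ≥
a = 1, b = 1/2 ↦ 1  ≥
a = 1, b = 1 ↦ 1  ≥
So 5 of the 9 assignments meet the threshold.

5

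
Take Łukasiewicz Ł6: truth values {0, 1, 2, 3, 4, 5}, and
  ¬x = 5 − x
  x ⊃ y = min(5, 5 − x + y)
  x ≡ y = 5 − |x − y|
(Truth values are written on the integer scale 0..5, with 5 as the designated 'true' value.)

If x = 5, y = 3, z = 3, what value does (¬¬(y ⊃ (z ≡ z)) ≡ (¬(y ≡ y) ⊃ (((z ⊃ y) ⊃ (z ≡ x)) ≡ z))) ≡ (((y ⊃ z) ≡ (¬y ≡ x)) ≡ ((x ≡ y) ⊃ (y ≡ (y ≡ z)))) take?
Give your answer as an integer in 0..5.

2

z ≡ z = 3 ≡ 3 = 5
y ⊃ (z ≡ z) = 3 ⊃ 5 = 5
¬(y ⊃ (z ≡ z)) = ¬5 = 0
¬¬(y ⊃ (z ≡ z)) = ¬0 = 5
y ≡ y = 3 ≡ 3 = 5
¬(y ≡ y) = ¬5 = 0
z ⊃ y = 3 ⊃ 3 = 5
z ≡ x = 3 ≡ 5 = 3
(z ⊃ y) ⊃ (z ≡ x) = 5 ⊃ 3 = 3
((z ⊃ y) ⊃ (z ≡ x)) ≡ z = 3 ≡ 3 = 5
¬(y ≡ y) ⊃ (((z ⊃ y) ⊃ (z ≡ x)) ≡ z) = 0 ⊃ 5 = 5
¬¬(y ⊃ (z ≡ z)) ≡ (¬(y ≡ y) ⊃ (((z ⊃ y) ⊃ (z ≡ x)) ≡ z)) = 5 ≡ 5 = 5
y ⊃ z = 3 ⊃ 3 = 5
¬y = ¬3 = 2
¬y ≡ x = 2 ≡ 5 = 2
(y ⊃ z) ≡ (¬y ≡ x) = 5 ≡ 2 = 2
x ≡ y = 5 ≡ 3 = 3
y ≡ z = 3 ≡ 3 = 5
y ≡ (y ≡ z) = 3 ≡ 5 = 3
(x ≡ y) ⊃ (y ≡ (y ≡ z)) = 3 ⊃ 3 = 5
((y ⊃ z) ≡ (¬y ≡ x)) ≡ ((x ≡ y) ⊃ (y ≡ (y ≡ z))) = 2 ≡ 5 = 2
(¬¬(y ⊃ (z ≡ z)) ≡ (¬(y ≡ y) ⊃ (((z ⊃ y) ⊃ (z ≡ x)) ≡ z))) ≡ (((y ⊃ z) ≡ (¬y ≡ x)) ≡ ((x ≡ y) ⊃ (y ≡ (y ≡ z)))) = 5 ≡ 2 = 2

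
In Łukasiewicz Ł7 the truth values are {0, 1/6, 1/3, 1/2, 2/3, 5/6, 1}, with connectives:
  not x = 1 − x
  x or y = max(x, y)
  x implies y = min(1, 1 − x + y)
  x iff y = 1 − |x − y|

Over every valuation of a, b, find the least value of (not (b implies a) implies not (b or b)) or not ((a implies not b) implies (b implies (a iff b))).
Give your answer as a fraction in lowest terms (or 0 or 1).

Take a = 1/3, b = 1:
b implies a = 1 implies 1/3 = 1/3
not (b implies a) = not 1/3 = 2/3
b or b = 1 or 1 = 1
not (b or b) = not 1 = 0
not (b implies a) implies not (b or b) = 2/3 implies 0 = 1/3
not b = not 1 = 0
a implies not b = 1/3 implies 0 = 2/3
a iff b = 1/3 iff 1 = 1/3
b implies (a iff b) = 1 implies 1/3 = 1/3
(a implies not b) implies (b implies (a iff b)) = 2/3 implies 1/3 = 2/3
not ((a implies not b) implies (b implies (a iff b))) = not 2/3 = 1/3
(not (b implies a) implies not (b or b)) or not ((a implies not b) implies (b implies (a iff b))) = 1/3 or 1/3 = 1/3
No assignment yields a value below 1/3, so this is the minimum.

1/3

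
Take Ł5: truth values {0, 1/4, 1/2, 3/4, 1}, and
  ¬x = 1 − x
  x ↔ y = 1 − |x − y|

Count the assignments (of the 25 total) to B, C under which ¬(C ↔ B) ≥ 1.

2

value 1: 2 assignments (counts)
value 3/4: 4 assignments
value 1/2: 6 assignments
value 1/4: 8 assignments
value 0: 5 assignments
So 2 of the 25 assignments meet the threshold.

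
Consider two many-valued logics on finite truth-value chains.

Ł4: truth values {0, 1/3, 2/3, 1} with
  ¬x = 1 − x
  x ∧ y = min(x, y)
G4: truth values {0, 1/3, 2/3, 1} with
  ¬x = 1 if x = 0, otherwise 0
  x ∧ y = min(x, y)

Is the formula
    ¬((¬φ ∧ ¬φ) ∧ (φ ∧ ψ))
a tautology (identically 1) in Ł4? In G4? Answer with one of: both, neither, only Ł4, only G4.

only G4

In Ł4: at φ = 1/3, ψ = 1/3 the value is 2/3 — not a tautology.
In G4: every assignment gives 1 — tautology.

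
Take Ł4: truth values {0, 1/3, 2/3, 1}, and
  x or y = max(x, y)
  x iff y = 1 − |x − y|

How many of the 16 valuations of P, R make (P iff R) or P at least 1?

P = 0, R = 0 ↦ 1  ≥
P = 0, R = 1/3 ↦ 2/3  <
P = 0, R = 2/3 ↦ 1/3  <
P = 0, R = 1 ↦ 0  <
P = 1/3, R = 0 ↦ 2/3  <
P = 1/3, R = 1/3 ↦ 1  ≥
P = 1/3, R = 2/3 ↦ 2/3  <
P = 1/3, R = 1 ↦ 1/3  <
P = 2/3, R = 0 ↦ 2/3  <
P = 2/3, R = 1/3 ↦ 2/3  <
P = 2/3, R = 2/3 ↦ 1  ≥
P = 2/3, R = 1 ↦ 2/3  <
P = 1, R = 0 ↦ 1  ≥
P = 1, R = 1/3 ↦ 1  ≥
P = 1, R = 2/3 ↦ 1  ≥
P = 1, R = 1 ↦ 1  ≥
So 7 of the 16 assignments meet the threshold.

7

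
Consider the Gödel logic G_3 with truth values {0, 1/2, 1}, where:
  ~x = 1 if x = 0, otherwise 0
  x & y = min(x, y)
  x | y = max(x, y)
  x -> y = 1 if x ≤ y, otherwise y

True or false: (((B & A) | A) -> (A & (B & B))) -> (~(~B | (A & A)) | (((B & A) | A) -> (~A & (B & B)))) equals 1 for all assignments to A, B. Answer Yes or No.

Counterexample: take A = 1/2, B = 1/2.
B & A = 1/2 & 1/2 = 1/2
(B & A) | A = 1/2 | 1/2 = 1/2
B & B = 1/2 & 1/2 = 1/2
A & (B & B) = 1/2 & 1/2 = 1/2
((B & A) | A) -> (A & (B & B)) = 1/2 -> 1/2 = 1
~B = ~1/2 = 0
A & A = 1/2 & 1/2 = 1/2
~B | (A & A) = 0 | 1/2 = 1/2
~(~B | (A & A)) = ~1/2 = 0
B & A = 1/2 & 1/2 = 1/2
(B & A) | A = 1/2 | 1/2 = 1/2
~A = ~1/2 = 0
B & B = 1/2 & 1/2 = 1/2
~A & (B & B) = 0 & 1/2 = 0
((B & A) | A) -> (~A & (B & B)) = 1/2 -> 0 = 0
~(~B | (A & A)) | (((B & A) | A) -> (~A & (B & B))) = 0 | 0 = 0
(((B & A) | A) -> (A & (B & B))) -> (~(~B | (A & A)) | (((B & A) | A) -> (~A & (B & B)))) = 1 -> 0 = 0
This gives 0 ≠ 1.

No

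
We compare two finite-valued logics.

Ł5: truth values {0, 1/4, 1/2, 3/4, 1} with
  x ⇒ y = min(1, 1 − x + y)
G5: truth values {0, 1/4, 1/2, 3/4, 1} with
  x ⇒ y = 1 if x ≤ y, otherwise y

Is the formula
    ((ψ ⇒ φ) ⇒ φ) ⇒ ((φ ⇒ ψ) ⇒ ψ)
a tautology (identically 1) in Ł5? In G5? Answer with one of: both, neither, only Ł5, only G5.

In Ł5: every assignment gives 1 — tautology.
In G5: at φ = 0, ψ = 1/4 the value is 1/4 — not a tautology.

only Ł5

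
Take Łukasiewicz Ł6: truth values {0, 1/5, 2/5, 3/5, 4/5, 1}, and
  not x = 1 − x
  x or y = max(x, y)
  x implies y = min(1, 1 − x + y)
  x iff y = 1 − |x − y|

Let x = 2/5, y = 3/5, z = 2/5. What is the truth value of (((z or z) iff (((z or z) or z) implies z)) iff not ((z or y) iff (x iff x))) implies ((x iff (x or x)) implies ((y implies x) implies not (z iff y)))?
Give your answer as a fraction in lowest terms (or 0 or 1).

2/5

z or z = 2/5 or 2/5 = 2/5
z or z = 2/5 or 2/5 = 2/5
(z or z) or z = 2/5 or 2/5 = 2/5
((z or z) or z) implies z = 2/5 implies 2/5 = 1
(z or z) iff (((z or z) or z) implies z) = 2/5 iff 1 = 2/5
z or y = 2/5 or 3/5 = 3/5
x iff x = 2/5 iff 2/5 = 1
(z or y) iff (x iff x) = 3/5 iff 1 = 3/5
not ((z or y) iff (x iff x)) = not 3/5 = 2/5
((z or z) iff (((z or z) or z) implies z)) iff not ((z or y) iff (x iff x)) = 2/5 iff 2/5 = 1
x or x = 2/5 or 2/5 = 2/5
x iff (x or x) = 2/5 iff 2/5 = 1
y implies x = 3/5 implies 2/5 = 4/5
z iff y = 2/5 iff 3/5 = 4/5
not (z iff y) = not 4/5 = 1/5
(y implies x) implies not (z iff y) = 4/5 implies 1/5 = 2/5
(x iff (x or x)) implies ((y implies x) implies not (z iff y)) = 1 implies 2/5 = 2/5
(((z or z) iff (((z or z) or z) implies z)) iff not ((z or y) iff (x iff x))) implies ((x iff (x or x)) implies ((y implies x) implies not (z iff y))) = 1 implies 2/5 = 2/5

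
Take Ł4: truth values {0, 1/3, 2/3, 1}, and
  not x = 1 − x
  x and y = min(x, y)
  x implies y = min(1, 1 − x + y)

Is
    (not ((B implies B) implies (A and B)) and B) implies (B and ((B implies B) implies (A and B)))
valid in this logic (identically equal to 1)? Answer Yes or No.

Counterexample: take A = 0, B = 1/3.
B implies B = 1/3 implies 1/3 = 1
A and B = 0 and 1/3 = 0
(B implies B) implies (A and B) = 1 implies 0 = 0
not ((B implies B) implies (A and B)) = not 0 = 1
not ((B implies B) implies (A and B)) and B = 1 and 1/3 = 1/3
B implies B = 1/3 implies 1/3 = 1
A and B = 0 and 1/3 = 0
(B implies B) implies (A and B) = 1 implies 0 = 0
B and ((B implies B) implies (A and B)) = 1/3 and 0 = 0
(not ((B implies B) implies (A and B)) and B) implies (B and ((B implies B) implies (A and B))) = 1/3 implies 0 = 2/3
This gives 2/3 ≠ 1.

No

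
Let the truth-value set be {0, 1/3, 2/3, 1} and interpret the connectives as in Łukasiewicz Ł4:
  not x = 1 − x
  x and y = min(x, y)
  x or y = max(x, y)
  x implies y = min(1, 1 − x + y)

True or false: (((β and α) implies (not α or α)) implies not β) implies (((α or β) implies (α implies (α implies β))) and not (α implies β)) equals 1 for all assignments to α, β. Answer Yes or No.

Counterexample: take α = 0, β = 0.
β and α = 0 and 0 = 0
not α = not 0 = 1
not α or α = 1 or 0 = 1
(β and α) implies (not α or α) = 0 implies 1 = 1
not β = not 0 = 1
((β and α) implies (not α or α)) implies not β = 1 implies 1 = 1
α or β = 0 or 0 = 0
α implies β = 0 implies 0 = 1
α implies (α implies β) = 0 implies 1 = 1
(α or β) implies (α implies (α implies β)) = 0 implies 1 = 1
α implies β = 0 implies 0 = 1
not (α implies β) = not 1 = 0
((α or β) implies (α implies (α implies β))) and not (α implies β) = 1 and 0 = 0
(((β and α) implies (not α or α)) implies not β) implies (((α or β) implies (α implies (α implies β))) and not (α implies β)) = 1 implies 0 = 0
This gives 0 ≠ 1.

No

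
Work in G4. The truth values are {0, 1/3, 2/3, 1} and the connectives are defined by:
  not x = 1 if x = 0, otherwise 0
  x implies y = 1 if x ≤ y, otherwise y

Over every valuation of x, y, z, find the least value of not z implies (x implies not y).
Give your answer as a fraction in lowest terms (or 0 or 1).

Take x = 1/3, y = 1/3, z = 0:
not z = not 0 = 1
not y = not 1/3 = 0
x implies not y = 1/3 implies 0 = 0
not z implies (x implies not y) = 1 implies 0 = 0
No assignment yields a value below 0, so this is the minimum.

0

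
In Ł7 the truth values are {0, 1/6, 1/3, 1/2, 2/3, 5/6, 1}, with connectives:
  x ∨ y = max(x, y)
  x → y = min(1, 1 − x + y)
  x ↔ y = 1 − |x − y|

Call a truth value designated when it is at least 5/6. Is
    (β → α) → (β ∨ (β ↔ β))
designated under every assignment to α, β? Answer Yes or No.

Yes

At α = 1, β = 2/3, for instance:
β → α = 2/3 → 1 = 1
β ↔ β = 2/3 ↔ 2/3 = 1
β ∨ (β ↔ β) = 2/3 ∨ 1 = 1
(β → α) → (β ∨ (β ↔ β)) = 1 → 1 = 1
and checking the remaining 48 assignments likewise gives ≥ 5/6 in every case.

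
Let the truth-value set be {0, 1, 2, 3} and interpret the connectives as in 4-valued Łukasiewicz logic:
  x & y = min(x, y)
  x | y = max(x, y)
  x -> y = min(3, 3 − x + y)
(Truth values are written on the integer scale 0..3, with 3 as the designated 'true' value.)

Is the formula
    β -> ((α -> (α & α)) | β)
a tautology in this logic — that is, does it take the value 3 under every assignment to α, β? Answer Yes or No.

Yes

α = 0, β = 0 ↦ 3
α = 0, β = 1 ↦ 3
α = 0, β = 2 ↦ 3
α = 0, β = 3 ↦ 3
α = 1, β = 0 ↦ 3
α = 1, β = 1 ↦ 3
α = 1, β = 2 ↦ 3
α = 1, β = 3 ↦ 3
α = 2, β = 0 ↦ 3
α = 2, β = 1 ↦ 3
α = 2, β = 2 ↦ 3
α = 2, β = 3 ↦ 3
α = 3, β = 0 ↦ 3
α = 3, β = 1 ↦ 3
α = 3, β = 2 ↦ 3
α = 3, β = 3 ↦ 3
Every assignment gives a value ≥ 3.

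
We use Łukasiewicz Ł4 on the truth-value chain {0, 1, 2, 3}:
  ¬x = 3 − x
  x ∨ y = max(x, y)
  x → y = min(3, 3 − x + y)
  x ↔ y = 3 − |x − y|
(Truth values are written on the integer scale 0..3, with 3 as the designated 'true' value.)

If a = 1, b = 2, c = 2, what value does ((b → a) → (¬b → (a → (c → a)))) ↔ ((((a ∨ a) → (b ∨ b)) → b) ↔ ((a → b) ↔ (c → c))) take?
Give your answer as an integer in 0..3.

2

b → a = 2 → 1 = 2
¬b = ¬2 = 1
c → a = 2 → 1 = 2
a → (c → a) = 1 → 2 = 3
¬b → (a → (c → a)) = 1 → 3 = 3
(b → a) → (¬b → (a → (c → a))) = 2 → 3 = 3
a ∨ a = 1 ∨ 1 = 1
b ∨ b = 2 ∨ 2 = 2
(a ∨ a) → (b ∨ b) = 1 → 2 = 3
((a ∨ a) → (b ∨ b)) → b = 3 → 2 = 2
a → b = 1 → 2 = 3
c → c = 2 → 2 = 3
(a → b) ↔ (c → c) = 3 ↔ 3 = 3
(((a ∨ a) → (b ∨ b)) → b) ↔ ((a → b) ↔ (c → c)) = 2 ↔ 3 = 2
((b → a) → (¬b → (a → (c → a)))) ↔ ((((a ∨ a) → (b ∨ b)) → b) ↔ ((a → b) ↔ (c → c))) = 3 ↔ 2 = 2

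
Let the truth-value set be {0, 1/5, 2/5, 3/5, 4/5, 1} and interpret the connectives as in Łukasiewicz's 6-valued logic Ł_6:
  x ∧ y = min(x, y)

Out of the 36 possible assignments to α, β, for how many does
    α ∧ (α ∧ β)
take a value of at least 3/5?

9

value 1: 1 assignment (counts)
value 4/5: 3 assignments (counts)
value 3/5: 5 assignments (counts)
value 2/5: 7 assignments
value 1/5: 9 assignments
value 0: 11 assignments
So 9 of the 36 assignments meet the threshold.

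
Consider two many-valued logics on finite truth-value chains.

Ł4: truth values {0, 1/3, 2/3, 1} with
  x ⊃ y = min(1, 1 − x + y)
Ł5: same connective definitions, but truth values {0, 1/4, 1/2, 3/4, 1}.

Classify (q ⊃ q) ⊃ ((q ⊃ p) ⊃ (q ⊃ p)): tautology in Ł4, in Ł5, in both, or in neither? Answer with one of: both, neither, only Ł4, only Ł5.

In Ł4: every assignment gives 1 — tautology.
In Ł5: every assignment gives 1 — tautology.

both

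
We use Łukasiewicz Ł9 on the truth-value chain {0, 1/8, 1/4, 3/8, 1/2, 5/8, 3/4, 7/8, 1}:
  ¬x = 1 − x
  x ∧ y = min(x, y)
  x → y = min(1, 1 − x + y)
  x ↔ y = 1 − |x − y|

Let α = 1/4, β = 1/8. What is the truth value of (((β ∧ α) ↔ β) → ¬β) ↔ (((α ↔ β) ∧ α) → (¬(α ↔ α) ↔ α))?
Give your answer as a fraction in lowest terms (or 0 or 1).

7/8

β ∧ α = 1/8 ∧ 1/4 = 1/8
(β ∧ α) ↔ β = 1/8 ↔ 1/8 = 1
¬β = ¬1/8 = 7/8
((β ∧ α) ↔ β) → ¬β = 1 → 7/8 = 7/8
α ↔ β = 1/4 ↔ 1/8 = 7/8
(α ↔ β) ∧ α = 7/8 ∧ 1/4 = 1/4
α ↔ α = 1/4 ↔ 1/4 = 1
¬(α ↔ α) = ¬1 = 0
¬(α ↔ α) ↔ α = 0 ↔ 1/4 = 3/4
((α ↔ β) ∧ α) → (¬(α ↔ α) ↔ α) = 1/4 → 3/4 = 1
(((β ∧ α) ↔ β) → ¬β) ↔ (((α ↔ β) ∧ α) → (¬(α ↔ α) ↔ α)) = 7/8 ↔ 1 = 7/8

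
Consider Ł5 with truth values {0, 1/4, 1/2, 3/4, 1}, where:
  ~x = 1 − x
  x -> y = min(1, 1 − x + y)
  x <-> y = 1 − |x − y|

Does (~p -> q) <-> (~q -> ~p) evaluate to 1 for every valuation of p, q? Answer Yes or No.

No

Counterexample: take p = 0, q = 0.
~p = ~0 = 1
~p -> q = 1 -> 0 = 0
~q = ~0 = 1
~p = ~0 = 1
~q -> ~p = 1 -> 1 = 1
(~p -> q) <-> (~q -> ~p) = 0 <-> 1 = 0
This gives 0 ≠ 1.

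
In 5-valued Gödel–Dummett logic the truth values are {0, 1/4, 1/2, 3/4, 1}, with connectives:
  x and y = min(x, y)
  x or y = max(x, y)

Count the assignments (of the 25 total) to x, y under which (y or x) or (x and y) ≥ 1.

9

value 1: 9 assignments (counts)
value 3/4: 7 assignments
value 1/2: 5 assignments
value 1/4: 3 assignments
value 0: 1 assignment
So 9 of the 25 assignments meet the threshold.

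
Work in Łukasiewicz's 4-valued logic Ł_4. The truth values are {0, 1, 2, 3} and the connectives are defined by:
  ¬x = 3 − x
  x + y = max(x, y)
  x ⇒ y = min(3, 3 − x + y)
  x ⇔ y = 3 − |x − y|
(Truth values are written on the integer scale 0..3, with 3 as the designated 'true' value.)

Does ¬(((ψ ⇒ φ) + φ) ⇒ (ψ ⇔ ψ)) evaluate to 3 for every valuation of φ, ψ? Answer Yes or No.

Counterexample: take φ = 0, ψ = 0.
ψ ⇒ φ = 0 ⇒ 0 = 3
(ψ ⇒ φ) + φ = 3 + 0 = 3
ψ ⇔ ψ = 0 ⇔ 0 = 3
((ψ ⇒ φ) + φ) ⇒ (ψ ⇔ ψ) = 3 ⇒ 3 = 3
¬(((ψ ⇒ φ) + φ) ⇒ (ψ ⇔ ψ)) = ¬3 = 0
This gives 0 ≠ 3.

No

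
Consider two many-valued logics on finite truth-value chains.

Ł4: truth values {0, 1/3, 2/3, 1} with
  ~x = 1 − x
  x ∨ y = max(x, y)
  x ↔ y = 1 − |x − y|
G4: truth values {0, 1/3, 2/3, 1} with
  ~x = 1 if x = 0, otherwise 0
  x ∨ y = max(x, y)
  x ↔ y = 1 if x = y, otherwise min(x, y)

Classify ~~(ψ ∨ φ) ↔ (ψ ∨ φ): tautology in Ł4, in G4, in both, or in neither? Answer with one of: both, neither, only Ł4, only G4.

only Ł4

In Ł4: every assignment gives 1 — tautology.
In G4: at φ = 0, ψ = 1/3 the value is 1/3 — not a tautology.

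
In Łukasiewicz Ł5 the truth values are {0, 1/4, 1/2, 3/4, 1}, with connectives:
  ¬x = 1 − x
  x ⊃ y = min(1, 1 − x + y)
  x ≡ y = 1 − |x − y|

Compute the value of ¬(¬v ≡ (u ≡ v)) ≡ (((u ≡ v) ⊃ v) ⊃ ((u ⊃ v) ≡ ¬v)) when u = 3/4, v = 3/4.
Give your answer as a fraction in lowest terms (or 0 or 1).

¬v = ¬3/4 = 1/4
u ≡ v = 3/4 ≡ 3/4 = 1
¬v ≡ (u ≡ v) = 1/4 ≡ 1 = 1/4
¬(¬v ≡ (u ≡ v)) = ¬1/4 = 3/4
u ≡ v = 3/4 ≡ 3/4 = 1
(u ≡ v) ⊃ v = 1 ⊃ 3/4 = 3/4
u ⊃ v = 3/4 ⊃ 3/4 = 1
¬v = ¬3/4 = 1/4
(u ⊃ v) ≡ ¬v = 1 ≡ 1/4 = 1/4
((u ≡ v) ⊃ v) ⊃ ((u ⊃ v) ≡ ¬v) = 3/4 ⊃ 1/4 = 1/2
¬(¬v ≡ (u ≡ v)) ≡ (((u ≡ v) ⊃ v) ⊃ ((u ⊃ v) ≡ ¬v)) = 3/4 ≡ 1/2 = 3/4

3/4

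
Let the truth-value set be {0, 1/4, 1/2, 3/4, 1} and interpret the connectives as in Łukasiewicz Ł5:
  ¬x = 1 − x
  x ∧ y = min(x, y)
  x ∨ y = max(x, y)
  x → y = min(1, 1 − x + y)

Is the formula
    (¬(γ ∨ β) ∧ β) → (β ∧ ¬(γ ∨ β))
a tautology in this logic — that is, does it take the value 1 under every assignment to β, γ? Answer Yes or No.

Yes

At β = 1, γ = 1/4, for instance:
γ ∨ β = 1/4 ∨ 1 = 1
¬(γ ∨ β) = ¬1 = 0
¬(γ ∨ β) ∧ β = 0 ∧ 1 = 0
β ∧ ¬(γ ∨ β) = 1 ∧ 0 = 0
(¬(γ ∨ β) ∧ β) → (β ∧ ¬(γ ∨ β)) = 0 → 0 = 1
and checking the remaining 24 assignments likewise gives ≥ 1 in every case.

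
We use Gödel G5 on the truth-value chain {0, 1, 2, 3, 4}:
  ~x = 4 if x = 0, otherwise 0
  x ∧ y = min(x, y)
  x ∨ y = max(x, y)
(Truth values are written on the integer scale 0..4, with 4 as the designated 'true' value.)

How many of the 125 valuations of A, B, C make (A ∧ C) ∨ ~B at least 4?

29

value 4: 29 assignments (counts)
value 3: 12 assignments
value 2: 20 assignments
value 1: 28 assignments
value 0: 36 assignments
So 29 of the 125 assignments meet the threshold.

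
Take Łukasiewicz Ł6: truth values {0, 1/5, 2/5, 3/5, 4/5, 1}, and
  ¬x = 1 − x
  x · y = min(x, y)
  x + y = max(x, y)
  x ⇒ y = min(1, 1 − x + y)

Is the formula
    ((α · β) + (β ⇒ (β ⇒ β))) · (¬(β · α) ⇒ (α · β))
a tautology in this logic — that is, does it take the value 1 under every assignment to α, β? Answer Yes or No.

No

Counterexample: take α = 0, β = 0.
α · β = 0 · 0 = 0
β ⇒ β = 0 ⇒ 0 = 1
β ⇒ (β ⇒ β) = 0 ⇒ 1 = 1
(α · β) + (β ⇒ (β ⇒ β)) = 0 + 1 = 1
β · α = 0 · 0 = 0
¬(β · α) = ¬0 = 1
α · β = 0 · 0 = 0
¬(β · α) ⇒ (α · β) = 1 ⇒ 0 = 0
((α · β) + (β ⇒ (β ⇒ β))) · (¬(β · α) ⇒ (α · β)) = 1 · 0 = 0
This gives 0 ≠ 1.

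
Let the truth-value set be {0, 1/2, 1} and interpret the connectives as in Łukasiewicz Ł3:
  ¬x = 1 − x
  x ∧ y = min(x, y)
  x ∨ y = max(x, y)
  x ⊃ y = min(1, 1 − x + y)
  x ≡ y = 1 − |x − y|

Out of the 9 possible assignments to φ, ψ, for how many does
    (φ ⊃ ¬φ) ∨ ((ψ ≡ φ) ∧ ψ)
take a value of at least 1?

φ = 0, ψ = 0 ↦ 1  ≥
φ = 0, ψ = 1/2 ↦ 1  ≥
φ = 0, ψ = 1 ↦ 1  ≥
φ = 1/2, ψ = 0 ↦ 1  ≥
φ = 1/2, ψ = 1/2 ↦ 1  ≥
φ = 1/2, ψ = 1 ↦ 1  ≥
φ = 1, ψ = 0 ↦ 0  <
φ = 1, ψ = 1/2 ↦ 1/2  <
φ = 1, ψ = 1 ↦ 1  ≥
So 7 of the 9 assignments meet the threshold.

7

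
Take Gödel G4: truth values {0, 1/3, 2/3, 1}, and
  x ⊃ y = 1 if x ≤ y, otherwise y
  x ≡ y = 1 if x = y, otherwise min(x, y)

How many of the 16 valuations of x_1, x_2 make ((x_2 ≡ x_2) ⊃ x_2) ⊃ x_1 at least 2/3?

x_1 = 0, x_2 = 0 ↦ 1  ≥
x_1 = 0, x_2 = 1/3 ↦ 0  <
x_1 = 0, x_2 = 2/3 ↦ 0  <
x_1 = 0, x_2 = 1 ↦ 0  <
x_1 = 1/3, x_2 = 0 ↦ 1  ≥
x_1 = 1/3, x_2 = 1/3 ↦ 1  ≥
x_1 = 1/3, x_2 = 2/3 ↦ 1/3  <
x_1 = 1/3, x_2 = 1 ↦ 1/3  <
x_1 = 2/3, x_2 = 0 ↦ 1  ≥
x_1 = 2/3, x_2 = 1/3 ↦ 1  ≥
x_1 = 2/3, x_2 = 2/3 ↦ 1  ≥
x_1 = 2/3, x_2 = 1 ↦ 2/3  ≥
x_1 = 1, x_2 = 0 ↦ 1  ≥
x_1 = 1, x_2 = 1/3 ↦ 1  ≥
x_1 = 1, x_2 = 2/3 ↦ 1  ≥
x_1 = 1, x_2 = 1 ↦ 1  ≥
So 11 of the 16 assignments meet the threshold.

11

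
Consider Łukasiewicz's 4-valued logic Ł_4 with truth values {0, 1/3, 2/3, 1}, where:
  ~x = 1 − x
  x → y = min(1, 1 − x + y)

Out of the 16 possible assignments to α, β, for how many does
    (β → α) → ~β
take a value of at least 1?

7

α = 0, β = 0 ↦ 1  ≥
α = 0, β = 1/3 ↦ 1  ≥
α = 0, β = 2/3 ↦ 1  ≥
α = 0, β = 1 ↦ 1  ≥
α = 1/3, β = 0 ↦ 1  ≥
α = 1/3, β = 1/3 ↦ 2/3  <
α = 1/3, β = 2/3 ↦ 2/3  <
α = 1/3, β = 1 ↦ 2/3  <
α = 2/3, β = 0 ↦ 1  ≥
α = 2/3, β = 1/3 ↦ 2/3  <
α = 2/3, β = 2/3 ↦ 1/3  <
α = 2/3, β = 1 ↦ 1/3  <
α = 1, β = 0 ↦ 1  ≥
α = 1, β = 1/3 ↦ 2/3  <
α = 1, β = 2/3 ↦ 1/3  <
α = 1, β = 1 ↦ 0  <
So 7 of the 16 assignments meet the threshold.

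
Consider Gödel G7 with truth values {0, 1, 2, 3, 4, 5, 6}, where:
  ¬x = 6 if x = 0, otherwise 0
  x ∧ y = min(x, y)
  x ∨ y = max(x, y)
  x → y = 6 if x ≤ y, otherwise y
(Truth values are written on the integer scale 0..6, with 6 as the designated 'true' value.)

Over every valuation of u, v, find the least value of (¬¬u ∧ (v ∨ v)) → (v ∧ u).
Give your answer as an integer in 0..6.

1

Take u = 1, v = 2:
¬u = ¬1 = 0
¬¬u = ¬0 = 6
v ∨ v = 2 ∨ 2 = 2
¬¬u ∧ (v ∨ v) = 6 ∧ 2 = 2
v ∧ u = 2 ∧ 1 = 1
(¬¬u ∧ (v ∨ v)) → (v ∧ u) = 2 → 1 = 1
No assignment yields a value below 1, so this is the minimum.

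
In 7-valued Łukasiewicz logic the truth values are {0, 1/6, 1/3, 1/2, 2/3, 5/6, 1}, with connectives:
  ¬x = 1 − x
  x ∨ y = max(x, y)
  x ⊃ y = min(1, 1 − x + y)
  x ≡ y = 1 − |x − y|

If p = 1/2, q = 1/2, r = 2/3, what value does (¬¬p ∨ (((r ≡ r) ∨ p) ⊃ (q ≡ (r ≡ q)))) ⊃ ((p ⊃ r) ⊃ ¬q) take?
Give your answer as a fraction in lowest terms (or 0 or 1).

¬p = ¬1/2 = 1/2
¬¬p = ¬1/2 = 1/2
r ≡ r = 2/3 ≡ 2/3 = 1
(r ≡ r) ∨ p = 1 ∨ 1/2 = 1
r ≡ q = 2/3 ≡ 1/2 = 5/6
q ≡ (r ≡ q) = 1/2 ≡ 5/6 = 2/3
((r ≡ r) ∨ p) ⊃ (q ≡ (r ≡ q)) = 1 ⊃ 2/3 = 2/3
¬¬p ∨ (((r ≡ r) ∨ p) ⊃ (q ≡ (r ≡ q))) = 1/2 ∨ 2/3 = 2/3
p ⊃ r = 1/2 ⊃ 2/3 = 1
¬q = ¬1/2 = 1/2
(p ⊃ r) ⊃ ¬q = 1 ⊃ 1/2 = 1/2
(¬¬p ∨ (((r ≡ r) ∨ p) ⊃ (q ≡ (r ≡ q)))) ⊃ ((p ⊃ r) ⊃ ¬q) = 2/3 ⊃ 1/2 = 5/6

5/6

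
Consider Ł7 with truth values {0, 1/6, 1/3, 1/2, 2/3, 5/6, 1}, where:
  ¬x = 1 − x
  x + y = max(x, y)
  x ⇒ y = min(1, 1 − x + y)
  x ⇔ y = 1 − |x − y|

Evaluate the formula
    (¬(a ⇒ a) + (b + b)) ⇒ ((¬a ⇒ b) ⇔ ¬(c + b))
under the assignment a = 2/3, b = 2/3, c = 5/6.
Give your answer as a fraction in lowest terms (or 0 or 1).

a ⇒ a = 2/3 ⇒ 2/3 = 1
¬(a ⇒ a) = ¬1 = 0
b + b = 2/3 + 2/3 = 2/3
¬(a ⇒ a) + (b + b) = 0 + 2/3 = 2/3
¬a = ¬2/3 = 1/3
¬a ⇒ b = 1/3 ⇒ 2/3 = 1
c + b = 5/6 + 2/3 = 5/6
¬(c + b) = ¬5/6 = 1/6
(¬a ⇒ b) ⇔ ¬(c + b) = 1 ⇔ 1/6 = 1/6
(¬(a ⇒ a) + (b + b)) ⇒ ((¬a ⇒ b) ⇔ ¬(c + b)) = 2/3 ⇒ 1/6 = 1/2

1/2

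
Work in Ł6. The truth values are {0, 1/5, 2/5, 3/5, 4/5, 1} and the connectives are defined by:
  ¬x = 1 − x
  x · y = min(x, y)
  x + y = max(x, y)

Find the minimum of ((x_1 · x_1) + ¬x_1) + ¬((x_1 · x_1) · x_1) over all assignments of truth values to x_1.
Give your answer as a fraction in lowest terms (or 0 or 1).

3/5

Take x_1 = 2/5:
x_1 · x_1 = 2/5 · 2/5 = 2/5
¬x_1 = ¬2/5 = 3/5
(x_1 · x_1) + ¬x_1 = 2/5 + 3/5 = 3/5
x_1 · x_1 = 2/5 · 2/5 = 2/5
(x_1 · x_1) · x_1 = 2/5 · 2/5 = 2/5
¬((x_1 · x_1) · x_1) = ¬2/5 = 3/5
((x_1 · x_1) + ¬x_1) + ¬((x_1 · x_1) · x_1) = 3/5 + 3/5 = 3/5
No assignment yields a value below 3/5, so this is the minimum.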